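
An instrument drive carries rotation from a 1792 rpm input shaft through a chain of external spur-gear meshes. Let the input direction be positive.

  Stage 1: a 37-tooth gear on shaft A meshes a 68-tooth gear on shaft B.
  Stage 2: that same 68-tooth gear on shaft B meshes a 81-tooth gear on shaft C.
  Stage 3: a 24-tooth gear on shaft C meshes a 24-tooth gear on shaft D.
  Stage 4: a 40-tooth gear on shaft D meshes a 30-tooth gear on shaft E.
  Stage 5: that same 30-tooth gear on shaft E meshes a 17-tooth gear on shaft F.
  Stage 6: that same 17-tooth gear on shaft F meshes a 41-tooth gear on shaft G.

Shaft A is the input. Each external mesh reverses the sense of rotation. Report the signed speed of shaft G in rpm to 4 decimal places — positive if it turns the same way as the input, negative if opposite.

Stage 1 [37T→68T]: ω = 1792.0000×37/68 = 975.0588 rpm, dir flips to −; running = −975.0588
Stage 2 [68T→81T]: ω = 975.0588×68/81 = 818.5679 rpm, dir flips to +; running = +818.5679
Stage 3 [24T→24T]: ω = 818.5679×24/24 = 818.5679 rpm, dir flips to −; running = −818.5679
Stage 4 [40T→30T]: ω = 818.5679×40/30 = 1091.4239 rpm, dir flips to +; running = +1091.4239
Stage 5 [30T→17T]: ω = 1091.4239×30/17 = 1926.0421 rpm, dir flips to −; running = −1926.0421
Stage 6 [17T→41T]: ω = 1926.0421×17/41 = 798.6028 rpm, dir flips to +; running = +798.6028

+798.6028 rpm (same as input, |ω| = 798.6028 rpm)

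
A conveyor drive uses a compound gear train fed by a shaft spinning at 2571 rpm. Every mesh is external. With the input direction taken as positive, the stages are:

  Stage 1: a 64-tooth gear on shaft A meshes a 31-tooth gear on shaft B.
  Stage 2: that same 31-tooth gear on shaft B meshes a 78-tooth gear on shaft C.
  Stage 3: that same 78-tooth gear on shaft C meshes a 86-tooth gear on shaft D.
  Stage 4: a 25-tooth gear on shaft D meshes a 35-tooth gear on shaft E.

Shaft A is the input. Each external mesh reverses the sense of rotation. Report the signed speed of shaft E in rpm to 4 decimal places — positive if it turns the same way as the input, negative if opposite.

+1366.6445 rpm (same as input, |ω| = 1366.6445 rpm)

Stage 1 [64T→31T]: ω = 2571.0000×64/31 = 5307.8710 rpm, dir flips to −; running = −5307.8710
Stage 2 [31T→78T]: ω = 5307.8710×31/78 = 2109.5385 rpm, dir flips to +; running = +2109.5385
Stage 3 [78T→86T]: ω = 2109.5385×78/86 = 1913.3023 rpm, dir flips to −; running = −1913.3023
Stage 4 [25T→35T]: ω = 1913.3023×25/35 = 1366.6445 rpm, dir flips to +; running = +1366.6445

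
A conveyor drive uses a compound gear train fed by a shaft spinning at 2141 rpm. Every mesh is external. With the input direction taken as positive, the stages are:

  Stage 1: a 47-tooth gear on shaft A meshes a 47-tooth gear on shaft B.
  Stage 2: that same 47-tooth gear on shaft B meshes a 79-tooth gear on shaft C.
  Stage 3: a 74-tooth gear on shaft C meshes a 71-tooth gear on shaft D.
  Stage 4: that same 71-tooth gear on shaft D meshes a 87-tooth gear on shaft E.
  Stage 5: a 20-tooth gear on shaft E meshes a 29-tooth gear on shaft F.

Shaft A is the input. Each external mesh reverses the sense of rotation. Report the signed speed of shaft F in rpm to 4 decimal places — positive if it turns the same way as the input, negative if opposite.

Stage 1 [47T→47T]: ω = 2141.0000×47/47 = 2141.0000 rpm, dir flips to −; running = −2141.0000
Stage 2 [47T→79T]: ω = 2141.0000×47/79 = 1273.7595 rpm, dir flips to +; running = +1273.7595
Stage 3 [74T→71T]: ω = 1273.7595×74/71 = 1327.5803 rpm, dir flips to −; running = −1327.5803
Stage 4 [71T→87T]: ω = 1327.5803×71/87 = 1083.4276 rpm, dir flips to +; running = +1083.4276
Stage 5 [20T→29T]: ω = 1083.4276×20/29 = 747.1915 rpm, dir flips to −; running = −747.1915

-747.1915 rpm (opposite to input, |ω| = 747.1915 rpm)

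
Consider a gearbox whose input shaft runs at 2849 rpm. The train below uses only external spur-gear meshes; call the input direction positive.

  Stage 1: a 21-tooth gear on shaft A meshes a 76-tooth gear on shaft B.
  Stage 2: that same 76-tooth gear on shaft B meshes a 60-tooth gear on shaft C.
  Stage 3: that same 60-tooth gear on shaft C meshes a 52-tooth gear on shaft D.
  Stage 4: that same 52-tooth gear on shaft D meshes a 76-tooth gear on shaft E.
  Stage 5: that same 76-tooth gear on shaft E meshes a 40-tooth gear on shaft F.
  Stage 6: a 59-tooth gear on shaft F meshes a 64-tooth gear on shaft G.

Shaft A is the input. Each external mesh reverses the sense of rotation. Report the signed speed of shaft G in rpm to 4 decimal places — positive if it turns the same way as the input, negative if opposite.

+1378.8715 rpm (same as input, |ω| = 1378.8715 rpm)

Stage 1 [21T→76T]: ω = 2849.0000×21/76 = 787.2237 rpm, dir flips to −; running = −787.2237
Stage 2 [76T→60T]: ω = 787.2237×76/60 = 997.1500 rpm, dir flips to +; running = +997.1500
Stage 3 [60T→52T]: ω = 997.1500×60/52 = 1150.5577 rpm, dir flips to −; running = −1150.5577
Stage 4 [52T→76T]: ω = 1150.5577×52/76 = 787.2237 rpm, dir flips to +; running = +787.2237
Stage 5 [76T→40T]: ω = 787.2237×76/40 = 1495.7250 rpm, dir flips to −; running = −1495.7250
Stage 6 [59T→64T]: ω = 1495.7250×59/64 = 1378.8715 rpm, dir flips to +; running = +1378.8715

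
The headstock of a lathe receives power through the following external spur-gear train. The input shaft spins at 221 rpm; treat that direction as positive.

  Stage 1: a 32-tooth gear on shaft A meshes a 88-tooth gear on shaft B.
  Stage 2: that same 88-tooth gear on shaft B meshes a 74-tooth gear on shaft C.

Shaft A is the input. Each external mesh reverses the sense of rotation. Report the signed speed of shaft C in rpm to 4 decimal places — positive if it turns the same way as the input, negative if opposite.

Stage 1 [32T→88T]: ω = 221.0000×32/88 = 80.3636 rpm, dir flips to −; running = −80.3636
Stage 2 [88T→74T]: ω = 80.3636×88/74 = 95.5676 rpm, dir flips to +; running = +95.5676

+95.5676 rpm (same as input, |ω| = 95.5676 rpm)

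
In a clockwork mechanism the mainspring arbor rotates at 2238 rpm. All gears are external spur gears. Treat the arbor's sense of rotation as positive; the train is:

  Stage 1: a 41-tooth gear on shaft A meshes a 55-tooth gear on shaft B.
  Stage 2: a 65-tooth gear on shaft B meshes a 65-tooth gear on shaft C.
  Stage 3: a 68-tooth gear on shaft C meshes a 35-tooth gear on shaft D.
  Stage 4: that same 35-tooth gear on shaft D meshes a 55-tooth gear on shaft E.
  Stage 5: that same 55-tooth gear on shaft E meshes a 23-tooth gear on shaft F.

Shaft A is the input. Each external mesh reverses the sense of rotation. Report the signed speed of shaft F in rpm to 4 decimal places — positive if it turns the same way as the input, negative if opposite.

-4932.4458 rpm (opposite to input, |ω| = 4932.4458 rpm)

Stage 1 [41T→55T]: ω = 2238.0000×41/55 = 1668.3273 rpm, dir flips to −; running = −1668.3273
Stage 2 [65T→65T]: ω = 1668.3273×65/65 = 1668.3273 rpm, dir flips to +; running = +1668.3273
Stage 3 [68T→35T]: ω = 1668.3273×68/35 = 3241.3216 rpm, dir flips to −; running = −3241.3216
Stage 4 [35T→55T]: ω = 3241.3216×35/55 = 2062.6592 rpm, dir flips to +; running = +2062.6592
Stage 5 [55T→23T]: ω = 2062.6592×55/23 = 4932.4458 rpm, dir flips to −; running = −4932.4458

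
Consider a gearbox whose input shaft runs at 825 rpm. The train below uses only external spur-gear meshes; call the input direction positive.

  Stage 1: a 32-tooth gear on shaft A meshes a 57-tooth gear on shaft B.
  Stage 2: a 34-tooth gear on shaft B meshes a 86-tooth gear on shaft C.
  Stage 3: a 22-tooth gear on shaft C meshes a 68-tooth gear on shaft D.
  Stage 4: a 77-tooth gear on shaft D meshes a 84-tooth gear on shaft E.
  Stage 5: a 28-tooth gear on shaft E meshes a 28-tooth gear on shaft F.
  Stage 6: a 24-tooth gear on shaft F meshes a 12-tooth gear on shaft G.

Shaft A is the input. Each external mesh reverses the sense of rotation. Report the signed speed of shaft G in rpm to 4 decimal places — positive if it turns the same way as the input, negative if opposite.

+108.6087 rpm (same as input, |ω| = 108.6087 rpm)

Stage 1 [32T→57T]: ω = 825.0000×32/57 = 463.1579 rpm, dir flips to −; running = −463.1579
Stage 2 [34T→86T]: ω = 463.1579×34/86 = 183.1089 rpm, dir flips to +; running = +183.1089
Stage 3 [22T→68T]: ω = 183.1089×22/68 = 59.2411 rpm, dir flips to −; running = −59.2411
Stage 4 [77T→84T]: ω = 59.2411×77/84 = 54.3044 rpm, dir flips to +; running = +54.3044
Stage 5 [28T→28T]: ω = 54.3044×28/28 = 54.3044 rpm, dir flips to −; running = −54.3044
Stage 6 [24T→12T]: ω = 54.3044×24/12 = 108.6087 rpm, dir flips to +; running = +108.6087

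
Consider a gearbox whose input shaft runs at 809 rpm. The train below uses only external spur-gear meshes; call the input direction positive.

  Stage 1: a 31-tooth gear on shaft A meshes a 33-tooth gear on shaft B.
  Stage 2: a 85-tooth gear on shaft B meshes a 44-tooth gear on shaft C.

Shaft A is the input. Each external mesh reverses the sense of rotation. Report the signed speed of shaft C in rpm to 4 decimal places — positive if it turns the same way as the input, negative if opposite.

Stage 1 [31T→33T]: ω = 809.0000×31/33 = 759.9697 rpm, dir flips to −; running = −759.9697
Stage 2 [85T→44T]: ω = 759.9697×85/44 = 1468.1233 rpm, dir flips to +; running = +1468.1233

+1468.1233 rpm (same as input, |ω| = 1468.1233 rpm)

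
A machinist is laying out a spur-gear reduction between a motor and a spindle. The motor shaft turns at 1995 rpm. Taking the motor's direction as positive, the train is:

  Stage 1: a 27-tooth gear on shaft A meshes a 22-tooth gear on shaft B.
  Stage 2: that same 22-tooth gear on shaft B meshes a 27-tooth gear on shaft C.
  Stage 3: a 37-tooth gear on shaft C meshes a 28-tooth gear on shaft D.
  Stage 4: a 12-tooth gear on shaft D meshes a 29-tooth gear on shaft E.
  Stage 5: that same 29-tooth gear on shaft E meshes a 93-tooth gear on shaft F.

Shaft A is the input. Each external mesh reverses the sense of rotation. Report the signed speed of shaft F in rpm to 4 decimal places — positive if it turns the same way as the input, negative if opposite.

Stage 1 [27T→22T]: ω = 1995.0000×27/22 = 2448.4091 rpm, dir flips to −; running = −2448.4091
Stage 2 [22T→27T]: ω = 2448.4091×22/27 = 1995.0000 rpm, dir flips to +; running = +1995.0000
Stage 3 [37T→28T]: ω = 1995.0000×37/28 = 2636.2500 rpm, dir flips to −; running = −2636.2500
Stage 4 [12T→29T]: ω = 2636.2500×12/29 = 1090.8621 rpm, dir flips to +; running = +1090.8621
Stage 5 [29T→93T]: ω = 1090.8621×29/93 = 340.1613 rpm, dir flips to −; running = −340.1613

-340.1613 rpm (opposite to input, |ω| = 340.1613 rpm)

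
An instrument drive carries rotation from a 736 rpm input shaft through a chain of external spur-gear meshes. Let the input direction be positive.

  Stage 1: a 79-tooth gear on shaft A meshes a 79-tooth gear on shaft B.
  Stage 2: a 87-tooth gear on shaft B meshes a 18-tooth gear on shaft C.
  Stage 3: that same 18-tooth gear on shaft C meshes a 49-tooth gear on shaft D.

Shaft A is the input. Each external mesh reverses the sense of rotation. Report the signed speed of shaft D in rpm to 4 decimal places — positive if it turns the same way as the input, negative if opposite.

Stage 1 [79T→79T]: ω = 736.0000×79/79 = 736.0000 rpm, dir flips to −; running = −736.0000
Stage 2 [87T→18T]: ω = 736.0000×87/18 = 3557.3333 rpm, dir flips to +; running = +3557.3333
Stage 3 [18T→49T]: ω = 3557.3333×18/49 = 1306.7755 rpm, dir flips to −; running = −1306.7755

-1306.7755 rpm (opposite to input, |ω| = 1306.7755 rpm)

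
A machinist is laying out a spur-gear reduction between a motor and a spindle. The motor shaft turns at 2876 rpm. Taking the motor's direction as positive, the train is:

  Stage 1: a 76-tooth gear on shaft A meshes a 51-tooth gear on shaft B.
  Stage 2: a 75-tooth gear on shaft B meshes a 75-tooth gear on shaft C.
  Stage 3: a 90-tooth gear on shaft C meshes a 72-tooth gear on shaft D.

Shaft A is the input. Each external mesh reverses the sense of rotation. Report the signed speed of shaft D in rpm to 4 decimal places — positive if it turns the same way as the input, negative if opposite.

-5357.2549 rpm (opposite to input, |ω| = 5357.2549 rpm)

Stage 1 [76T→51T]: ω = 2876.0000×76/51 = 4285.8039 rpm, dir flips to −; running = −4285.8039
Stage 2 [75T→75T]: ω = 4285.8039×75/75 = 4285.8039 rpm, dir flips to +; running = +4285.8039
Stage 3 [90T→72T]: ω = 4285.8039×90/72 = 5357.2549 rpm, dir flips to −; running = −5357.2549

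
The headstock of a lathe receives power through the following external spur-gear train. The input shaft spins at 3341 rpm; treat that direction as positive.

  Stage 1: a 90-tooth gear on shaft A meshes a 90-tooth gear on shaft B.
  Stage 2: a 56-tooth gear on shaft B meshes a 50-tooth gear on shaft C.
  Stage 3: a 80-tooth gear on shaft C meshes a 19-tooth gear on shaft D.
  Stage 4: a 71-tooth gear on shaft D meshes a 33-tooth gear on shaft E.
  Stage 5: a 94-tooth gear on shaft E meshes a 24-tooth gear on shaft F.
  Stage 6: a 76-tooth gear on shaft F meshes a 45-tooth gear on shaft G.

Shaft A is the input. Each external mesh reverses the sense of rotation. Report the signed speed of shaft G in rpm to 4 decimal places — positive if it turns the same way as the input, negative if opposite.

+224229.6214 rpm (same as input, |ω| = 224229.6214 rpm)

Stage 1 [90T→90T]: ω = 3341.0000×90/90 = 3341.0000 rpm, dir flips to −; running = −3341.0000
Stage 2 [56T→50T]: ω = 3341.0000×56/50 = 3741.9200 rpm, dir flips to +; running = +3741.9200
Stage 3 [80T→19T]: ω = 3741.9200×80/19 = 15755.4526 rpm, dir flips to −; running = −15755.4526
Stage 4 [71T→33T]: ω = 15755.4526×71/33 = 33898.0951 rpm, dir flips to +; running = +33898.0951
Stage 5 [94T→24T]: ω = 33898.0951×94/24 = 132767.5390 rpm, dir flips to −; running = −132767.5390
Stage 6 [76T→45T]: ω = 132767.5390×76/45 = 224229.6214 rpm, dir flips to +; running = +224229.6214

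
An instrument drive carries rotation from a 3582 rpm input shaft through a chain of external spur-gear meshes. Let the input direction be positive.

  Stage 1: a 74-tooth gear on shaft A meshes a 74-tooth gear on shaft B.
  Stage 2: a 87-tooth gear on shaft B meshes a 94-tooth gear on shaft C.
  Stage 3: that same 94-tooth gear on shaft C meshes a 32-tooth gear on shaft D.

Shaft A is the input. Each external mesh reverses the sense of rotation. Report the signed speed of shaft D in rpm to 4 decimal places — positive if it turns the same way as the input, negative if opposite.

Stage 1 [74T→74T]: ω = 3582.0000×74/74 = 3582.0000 rpm, dir flips to −; running = −3582.0000
Stage 2 [87T→94T]: ω = 3582.0000×87/94 = 3315.2553 rpm, dir flips to +; running = +3315.2553
Stage 3 [94T→32T]: ω = 3315.2553×94/32 = 9738.5625 rpm, dir flips to −; running = −9738.5625

-9738.5625 rpm (opposite to input, |ω| = 9738.5625 rpm)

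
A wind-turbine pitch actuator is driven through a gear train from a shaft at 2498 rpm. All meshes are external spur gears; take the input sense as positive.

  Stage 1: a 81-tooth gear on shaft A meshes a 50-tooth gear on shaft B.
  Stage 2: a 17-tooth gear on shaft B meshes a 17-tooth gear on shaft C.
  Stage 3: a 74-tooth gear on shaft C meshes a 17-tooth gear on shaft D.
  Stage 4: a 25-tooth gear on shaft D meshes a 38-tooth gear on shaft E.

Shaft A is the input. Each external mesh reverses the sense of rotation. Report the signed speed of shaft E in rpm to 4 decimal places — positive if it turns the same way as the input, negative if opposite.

+11589.0186 rpm (same as input, |ω| = 11589.0186 rpm)

Stage 1 [81T→50T]: ω = 2498.0000×81/50 = 4046.7600 rpm, dir flips to −; running = −4046.7600
Stage 2 [17T→17T]: ω = 4046.7600×17/17 = 4046.7600 rpm, dir flips to +; running = +4046.7600
Stage 3 [74T→17T]: ω = 4046.7600×74/17 = 17615.3082 rpm, dir flips to −; running = −17615.3082
Stage 4 [25T→38T]: ω = 17615.3082×25/38 = 11589.0186 rpm, dir flips to +; running = +11589.0186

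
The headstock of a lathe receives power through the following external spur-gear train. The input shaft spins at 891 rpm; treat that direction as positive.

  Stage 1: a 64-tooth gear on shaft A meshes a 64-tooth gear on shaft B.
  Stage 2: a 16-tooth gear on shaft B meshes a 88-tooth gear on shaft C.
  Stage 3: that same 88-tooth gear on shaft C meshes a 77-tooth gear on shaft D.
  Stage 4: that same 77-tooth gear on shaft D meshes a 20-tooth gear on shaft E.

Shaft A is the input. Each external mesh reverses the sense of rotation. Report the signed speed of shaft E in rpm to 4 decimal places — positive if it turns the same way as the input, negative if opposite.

Stage 1 [64T→64T]: ω = 891.0000×64/64 = 891.0000 rpm, dir flips to −; running = −891.0000
Stage 2 [16T→88T]: ω = 891.0000×16/88 = 162.0000 rpm, dir flips to +; running = +162.0000
Stage 3 [88T→77T]: ω = 162.0000×88/77 = 185.1429 rpm, dir flips to −; running = −185.1429
Stage 4 [77T→20T]: ω = 185.1429×77/20 = 712.8000 rpm, dir flips to +; running = +712.8000

+712.8000 rpm (same as input, |ω| = 712.8000 rpm)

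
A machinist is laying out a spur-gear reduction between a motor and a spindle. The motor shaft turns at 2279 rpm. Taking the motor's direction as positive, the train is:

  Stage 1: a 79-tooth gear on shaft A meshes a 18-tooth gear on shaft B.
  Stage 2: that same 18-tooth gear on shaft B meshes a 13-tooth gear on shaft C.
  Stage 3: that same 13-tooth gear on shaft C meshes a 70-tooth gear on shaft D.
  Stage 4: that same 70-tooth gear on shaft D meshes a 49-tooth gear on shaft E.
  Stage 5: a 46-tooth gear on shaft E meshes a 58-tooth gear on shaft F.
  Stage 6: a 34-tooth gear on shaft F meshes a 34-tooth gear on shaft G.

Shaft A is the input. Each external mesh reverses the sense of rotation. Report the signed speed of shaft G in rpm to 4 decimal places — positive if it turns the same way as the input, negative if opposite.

Stage 1 [79T→18T]: ω = 2279.0000×79/18 = 10002.2778 rpm, dir flips to −; running = −10002.2778
Stage 2 [18T→13T]: ω = 10002.2778×18/13 = 13849.3077 rpm, dir flips to +; running = +13849.3077
Stage 3 [13T→70T]: ω = 13849.3077×13/70 = 2572.0143 rpm, dir flips to −; running = −2572.0143
Stage 4 [70T→49T]: ω = 2572.0143×70/49 = 3674.3061 rpm, dir flips to +; running = +3674.3061
Stage 5 [46T→58T]: ω = 3674.3061×46/58 = 2914.1049 rpm, dir flips to −; running = −2914.1049
Stage 6 [34T→34T]: ω = 2914.1049×34/34 = 2914.1049 rpm, dir flips to +; running = +2914.1049

+2914.1049 rpm (same as input, |ω| = 2914.1049 rpm)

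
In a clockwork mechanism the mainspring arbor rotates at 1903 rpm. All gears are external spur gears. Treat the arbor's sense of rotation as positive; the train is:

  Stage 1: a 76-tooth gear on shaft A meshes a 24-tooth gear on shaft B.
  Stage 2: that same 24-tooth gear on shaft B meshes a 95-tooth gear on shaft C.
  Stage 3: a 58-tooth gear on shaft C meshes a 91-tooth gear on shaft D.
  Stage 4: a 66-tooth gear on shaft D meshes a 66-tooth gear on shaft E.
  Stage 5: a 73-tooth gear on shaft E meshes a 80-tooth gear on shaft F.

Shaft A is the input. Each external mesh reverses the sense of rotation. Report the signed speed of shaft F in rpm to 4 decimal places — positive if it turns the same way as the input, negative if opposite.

-885.4178 rpm (opposite to input, |ω| = 885.4178 rpm)

Stage 1 [76T→24T]: ω = 1903.0000×76/24 = 6026.1667 rpm, dir flips to −; running = −6026.1667
Stage 2 [24T→95T]: ω = 6026.1667×24/95 = 1522.4000 rpm, dir flips to +; running = +1522.4000
Stage 3 [58T→91T]: ω = 1522.4000×58/91 = 970.3209 rpm, dir flips to −; running = −970.3209
Stage 4 [66T→66T]: ω = 970.3209×66/66 = 970.3209 rpm, dir flips to +; running = +970.3209
Stage 5 [73T→80T]: ω = 970.3209×73/80 = 885.4178 rpm, dir flips to −; running = −885.4178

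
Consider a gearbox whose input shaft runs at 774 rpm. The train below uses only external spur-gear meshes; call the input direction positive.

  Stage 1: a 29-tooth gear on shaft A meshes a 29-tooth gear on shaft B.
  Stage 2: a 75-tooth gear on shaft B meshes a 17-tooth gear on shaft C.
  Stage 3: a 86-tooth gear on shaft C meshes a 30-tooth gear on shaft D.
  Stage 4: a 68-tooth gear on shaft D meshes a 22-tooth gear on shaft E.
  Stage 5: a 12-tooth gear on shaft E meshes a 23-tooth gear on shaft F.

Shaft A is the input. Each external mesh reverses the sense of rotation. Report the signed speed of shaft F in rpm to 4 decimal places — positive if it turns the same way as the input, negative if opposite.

Stage 1 [29T→29T]: ω = 774.0000×29/29 = 774.0000 rpm, dir flips to −; running = −774.0000
Stage 2 [75T→17T]: ω = 774.0000×75/17 = 3414.7059 rpm, dir flips to +; running = +3414.7059
Stage 3 [86T→30T]: ω = 3414.7059×86/30 = 9788.8235 rpm, dir flips to −; running = −9788.8235
Stage 4 [68T→22T]: ω = 9788.8235×68/22 = 30256.3636 rpm, dir flips to +; running = +30256.3636
Stage 5 [12T→23T]: ω = 30256.3636×12/23 = 15785.9289 rpm, dir flips to −; running = −15785.9289

-15785.9289 rpm (opposite to input, |ω| = 15785.9289 rpm)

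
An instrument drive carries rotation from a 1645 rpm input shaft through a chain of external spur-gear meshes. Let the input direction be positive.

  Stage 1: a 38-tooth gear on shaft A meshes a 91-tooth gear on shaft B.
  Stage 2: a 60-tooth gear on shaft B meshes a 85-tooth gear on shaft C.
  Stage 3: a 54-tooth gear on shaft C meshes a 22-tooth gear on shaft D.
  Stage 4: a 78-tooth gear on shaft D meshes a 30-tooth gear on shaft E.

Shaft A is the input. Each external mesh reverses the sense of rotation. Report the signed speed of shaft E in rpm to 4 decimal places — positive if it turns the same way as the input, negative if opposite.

+3094.4599 rpm (same as input, |ω| = 3094.4599 rpm)

Stage 1 [38T→91T]: ω = 1645.0000×38/91 = 686.9231 rpm, dir flips to −; running = −686.9231
Stage 2 [60T→85T]: ω = 686.9231×60/85 = 484.8869 rpm, dir flips to +; running = +484.8869
Stage 3 [54T→22T]: ω = 484.8869×54/22 = 1190.1769 rpm, dir flips to −; running = −1190.1769
Stage 4 [78T→30T]: ω = 1190.1769×78/30 = 3094.4599 rpm, dir flips to +; running = +3094.4599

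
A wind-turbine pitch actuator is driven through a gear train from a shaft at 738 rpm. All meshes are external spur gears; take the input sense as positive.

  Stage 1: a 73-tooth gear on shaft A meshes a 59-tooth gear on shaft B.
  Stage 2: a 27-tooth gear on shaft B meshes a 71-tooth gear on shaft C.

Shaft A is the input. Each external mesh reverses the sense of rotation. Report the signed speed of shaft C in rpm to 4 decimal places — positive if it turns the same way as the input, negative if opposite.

Stage 1 [73T→59T]: ω = 738.0000×73/59 = 913.1186 rpm, dir flips to −; running = −913.1186
Stage 2 [27T→71T]: ω = 913.1186×27/71 = 347.2423 rpm, dir flips to +; running = +347.2423

+347.2423 rpm (same as input, |ω| = 347.2423 rpm)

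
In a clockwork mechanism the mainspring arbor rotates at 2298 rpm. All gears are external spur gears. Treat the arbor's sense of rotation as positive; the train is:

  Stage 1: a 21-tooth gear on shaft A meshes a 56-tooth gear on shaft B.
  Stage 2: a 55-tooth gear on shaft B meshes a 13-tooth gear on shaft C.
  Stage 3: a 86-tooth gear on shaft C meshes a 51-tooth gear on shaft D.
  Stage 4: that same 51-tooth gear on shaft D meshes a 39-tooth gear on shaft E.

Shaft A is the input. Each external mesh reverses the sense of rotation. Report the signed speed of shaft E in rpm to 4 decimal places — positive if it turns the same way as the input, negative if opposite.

+8039.6006 rpm (same as input, |ω| = 8039.6006 rpm)

Stage 1 [21T→56T]: ω = 2298.0000×21/56 = 861.7500 rpm, dir flips to −; running = −861.7500
Stage 2 [55T→13T]: ω = 861.7500×55/13 = 3645.8654 rpm, dir flips to +; running = +3645.8654
Stage 3 [86T→51T]: ω = 3645.8654×86/51 = 6147.9299 rpm, dir flips to −; running = −6147.9299
Stage 4 [51T→39T]: ω = 6147.9299×51/39 = 8039.6006 rpm, dir flips to +; running = +8039.6006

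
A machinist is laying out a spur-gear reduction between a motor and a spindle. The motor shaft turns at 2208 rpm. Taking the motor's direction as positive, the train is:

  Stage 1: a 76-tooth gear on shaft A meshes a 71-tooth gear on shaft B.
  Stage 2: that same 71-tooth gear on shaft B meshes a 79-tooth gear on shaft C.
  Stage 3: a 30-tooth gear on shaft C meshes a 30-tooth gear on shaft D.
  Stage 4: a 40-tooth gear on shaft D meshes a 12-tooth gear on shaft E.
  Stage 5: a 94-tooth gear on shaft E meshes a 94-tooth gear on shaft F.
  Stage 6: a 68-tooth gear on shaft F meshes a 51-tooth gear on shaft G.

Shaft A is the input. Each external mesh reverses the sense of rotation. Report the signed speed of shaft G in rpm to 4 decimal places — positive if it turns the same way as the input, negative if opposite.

+9440.6751 rpm (same as input, |ω| = 9440.6751 rpm)

Stage 1 [76T→71T]: ω = 2208.0000×76/71 = 2363.4930 rpm, dir flips to −; running = −2363.4930
Stage 2 [71T→79T]: ω = 2363.4930×71/79 = 2124.1519 rpm, dir flips to +; running = +2124.1519
Stage 3 [30T→30T]: ω = 2124.1519×30/30 = 2124.1519 rpm, dir flips to −; running = −2124.1519
Stage 4 [40T→12T]: ω = 2124.1519×40/12 = 7080.5063 rpm, dir flips to +; running = +7080.5063
Stage 5 [94T→94T]: ω = 7080.5063×94/94 = 7080.5063 rpm, dir flips to −; running = −7080.5063
Stage 6 [68T→51T]: ω = 7080.5063×68/51 = 9440.6751 rpm, dir flips to +; running = +9440.6751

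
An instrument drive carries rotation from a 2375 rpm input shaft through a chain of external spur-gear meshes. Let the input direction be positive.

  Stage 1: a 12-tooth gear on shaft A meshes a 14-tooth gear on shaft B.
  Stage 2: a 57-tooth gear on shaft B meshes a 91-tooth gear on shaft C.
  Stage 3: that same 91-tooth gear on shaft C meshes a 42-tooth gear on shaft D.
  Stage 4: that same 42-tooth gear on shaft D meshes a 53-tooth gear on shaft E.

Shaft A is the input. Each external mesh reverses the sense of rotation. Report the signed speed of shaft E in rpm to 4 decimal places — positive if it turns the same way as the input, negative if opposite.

+2189.3531 rpm (same as input, |ω| = 2189.3531 rpm)

Stage 1 [12T→14T]: ω = 2375.0000×12/14 = 2035.7143 rpm, dir flips to −; running = −2035.7143
Stage 2 [57T→91T]: ω = 2035.7143×57/91 = 1275.1177 rpm, dir flips to +; running = +1275.1177
Stage 3 [91T→42T]: ω = 1275.1177×91/42 = 2762.7551 rpm, dir flips to −; running = −2762.7551
Stage 4 [42T→53T]: ω = 2762.7551×42/53 = 2189.3531 rpm, dir flips to +; running = +2189.3531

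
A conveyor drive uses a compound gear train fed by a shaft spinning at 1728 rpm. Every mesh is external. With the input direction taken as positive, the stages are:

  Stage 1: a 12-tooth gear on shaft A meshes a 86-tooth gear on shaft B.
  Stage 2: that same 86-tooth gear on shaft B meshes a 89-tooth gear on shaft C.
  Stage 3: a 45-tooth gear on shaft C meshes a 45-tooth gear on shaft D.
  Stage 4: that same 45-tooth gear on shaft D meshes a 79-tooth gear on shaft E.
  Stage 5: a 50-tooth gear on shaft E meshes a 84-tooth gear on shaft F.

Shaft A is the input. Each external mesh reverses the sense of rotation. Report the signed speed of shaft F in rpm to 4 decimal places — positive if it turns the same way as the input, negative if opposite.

-78.9971 rpm (opposite to input, |ω| = 78.9971 rpm)

Stage 1 [12T→86T]: ω = 1728.0000×12/86 = 241.1163 rpm, dir flips to −; running = −241.1163
Stage 2 [86T→89T]: ω = 241.1163×86/89 = 232.9888 rpm, dir flips to +; running = +232.9888
Stage 3 [45T→45T]: ω = 232.9888×45/45 = 232.9888 rpm, dir flips to −; running = −232.9888
Stage 4 [45T→79T]: ω = 232.9888×45/79 = 132.7151 rpm, dir flips to +; running = +132.7151
Stage 5 [50T→84T]: ω = 132.7151×50/84 = 78.9971 rpm, dir flips to −; running = −78.9971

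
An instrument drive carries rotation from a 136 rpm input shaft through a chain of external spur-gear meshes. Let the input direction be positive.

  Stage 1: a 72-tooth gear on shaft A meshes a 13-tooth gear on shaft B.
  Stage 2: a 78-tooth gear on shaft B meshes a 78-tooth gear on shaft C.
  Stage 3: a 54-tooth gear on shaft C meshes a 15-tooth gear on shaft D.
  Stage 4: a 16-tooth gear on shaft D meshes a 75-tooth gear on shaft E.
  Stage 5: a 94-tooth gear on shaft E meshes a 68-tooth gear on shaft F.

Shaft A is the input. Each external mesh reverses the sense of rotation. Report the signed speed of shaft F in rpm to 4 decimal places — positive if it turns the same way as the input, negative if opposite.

Stage 1 [72T→13T]: ω = 136.0000×72/13 = 753.2308 rpm, dir flips to −; running = −753.2308
Stage 2 [78T→78T]: ω = 753.2308×78/78 = 753.2308 rpm, dir flips to +; running = +753.2308
Stage 3 [54T→15T]: ω = 753.2308×54/15 = 2711.6308 rpm, dir flips to −; running = −2711.6308
Stage 4 [16T→75T]: ω = 2711.6308×16/75 = 578.4812 rpm, dir flips to +; running = +578.4812
Stage 5 [94T→68T]: ω = 578.4812×94/68 = 799.6652 rpm, dir flips to −; running = −799.6652

-799.6652 rpm (opposite to input, |ω| = 799.6652 rpm)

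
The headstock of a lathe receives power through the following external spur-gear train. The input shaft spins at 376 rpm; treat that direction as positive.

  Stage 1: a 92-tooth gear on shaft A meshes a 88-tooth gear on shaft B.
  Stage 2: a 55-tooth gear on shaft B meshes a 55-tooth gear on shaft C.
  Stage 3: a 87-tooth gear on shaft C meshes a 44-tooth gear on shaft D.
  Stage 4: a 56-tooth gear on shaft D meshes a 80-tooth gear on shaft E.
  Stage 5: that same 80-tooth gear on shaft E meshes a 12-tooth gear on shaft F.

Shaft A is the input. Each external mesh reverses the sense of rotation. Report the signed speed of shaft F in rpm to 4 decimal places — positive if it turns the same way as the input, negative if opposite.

-3627.1570 rpm (opposite to input, |ω| = 3627.1570 rpm)

Stage 1 [92T→88T]: ω = 376.0000×92/88 = 393.0909 rpm, dir flips to −; running = −393.0909
Stage 2 [55T→55T]: ω = 393.0909×55/55 = 393.0909 rpm, dir flips to +; running = +393.0909
Stage 3 [87T→44T]: ω = 393.0909×87/44 = 777.2479 rpm, dir flips to −; running = −777.2479
Stage 4 [56T→80T]: ω = 777.2479×56/80 = 544.0736 rpm, dir flips to +; running = +544.0736
Stage 5 [80T→12T]: ω = 544.0736×80/12 = 3627.1570 rpm, dir flips to −; running = −3627.1570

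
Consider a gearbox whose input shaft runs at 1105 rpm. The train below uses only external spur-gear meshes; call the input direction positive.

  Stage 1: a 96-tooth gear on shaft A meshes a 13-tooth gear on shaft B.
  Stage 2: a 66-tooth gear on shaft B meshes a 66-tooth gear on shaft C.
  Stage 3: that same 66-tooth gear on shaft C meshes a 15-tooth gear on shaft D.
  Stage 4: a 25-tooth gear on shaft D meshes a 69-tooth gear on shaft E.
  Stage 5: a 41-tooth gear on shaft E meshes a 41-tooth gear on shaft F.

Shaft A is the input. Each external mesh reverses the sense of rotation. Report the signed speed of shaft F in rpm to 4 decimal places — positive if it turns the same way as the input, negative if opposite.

-13008.6957 rpm (opposite to input, |ω| = 13008.6957 rpm)

Stage 1 [96T→13T]: ω = 1105.0000×96/13 = 8160.0000 rpm, dir flips to −; running = −8160.0000
Stage 2 [66T→66T]: ω = 8160.0000×66/66 = 8160.0000 rpm, dir flips to +; running = +8160.0000
Stage 3 [66T→15T]: ω = 8160.0000×66/15 = 35904.0000 rpm, dir flips to −; running = −35904.0000
Stage 4 [25T→69T]: ω = 35904.0000×25/69 = 13008.6957 rpm, dir flips to +; running = +13008.6957
Stage 5 [41T→41T]: ω = 13008.6957×41/41 = 13008.6957 rpm, dir flips to −; running = −13008.6957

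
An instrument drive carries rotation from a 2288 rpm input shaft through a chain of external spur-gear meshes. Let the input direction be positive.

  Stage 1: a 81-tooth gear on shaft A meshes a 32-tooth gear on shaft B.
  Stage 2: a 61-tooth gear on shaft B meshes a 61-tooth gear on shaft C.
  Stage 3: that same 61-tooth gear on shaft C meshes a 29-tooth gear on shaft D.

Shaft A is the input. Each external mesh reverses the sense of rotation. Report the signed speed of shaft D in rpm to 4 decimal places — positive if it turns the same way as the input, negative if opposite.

Stage 1 [81T→32T]: ω = 2288.0000×81/32 = 5791.5000 rpm, dir flips to −; running = −5791.5000
Stage 2 [61T→61T]: ω = 5791.5000×61/61 = 5791.5000 rpm, dir flips to +; running = +5791.5000
Stage 3 [61T→29T]: ω = 5791.5000×61/29 = 12182.1207 rpm, dir flips to −; running = −12182.1207

-12182.1207 rpm (opposite to input, |ω| = 12182.1207 rpm)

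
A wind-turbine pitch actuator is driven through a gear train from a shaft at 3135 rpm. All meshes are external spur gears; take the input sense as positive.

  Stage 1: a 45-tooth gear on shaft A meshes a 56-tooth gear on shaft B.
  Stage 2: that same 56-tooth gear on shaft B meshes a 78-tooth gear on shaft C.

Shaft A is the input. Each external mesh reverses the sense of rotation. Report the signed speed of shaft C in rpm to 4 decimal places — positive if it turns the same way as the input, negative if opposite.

Stage 1 [45T→56T]: ω = 3135.0000×45/56 = 2519.1964 rpm, dir flips to −; running = −2519.1964
Stage 2 [56T→78T]: ω = 2519.1964×56/78 = 1808.6538 rpm, dir flips to +; running = +1808.6538

+1808.6538 rpm (same as input, |ω| = 1808.6538 rpm)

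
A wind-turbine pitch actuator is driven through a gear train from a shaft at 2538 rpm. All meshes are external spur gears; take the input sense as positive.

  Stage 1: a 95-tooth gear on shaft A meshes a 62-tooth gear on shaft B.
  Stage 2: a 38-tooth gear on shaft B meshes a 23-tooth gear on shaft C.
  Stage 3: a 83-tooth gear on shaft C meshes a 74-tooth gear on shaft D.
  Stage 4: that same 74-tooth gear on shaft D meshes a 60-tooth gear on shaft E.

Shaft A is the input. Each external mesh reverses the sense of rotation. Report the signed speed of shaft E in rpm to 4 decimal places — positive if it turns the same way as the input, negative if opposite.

Stage 1 [95T→62T]: ω = 2538.0000×95/62 = 3888.8710 rpm, dir flips to −; running = −3888.8710
Stage 2 [38T→23T]: ω = 3888.8710×38/23 = 6425.0912 rpm, dir flips to +; running = +6425.0912
Stage 3 [83T→74T]: ω = 6425.0912×83/74 = 7206.5212 rpm, dir flips to −; running = −7206.5212
Stage 4 [74T→60T]: ω = 7206.5212×74/60 = 8888.0428 rpm, dir flips to +; running = +8888.0428

+8888.0428 rpm (same as input, |ω| = 8888.0428 rpm)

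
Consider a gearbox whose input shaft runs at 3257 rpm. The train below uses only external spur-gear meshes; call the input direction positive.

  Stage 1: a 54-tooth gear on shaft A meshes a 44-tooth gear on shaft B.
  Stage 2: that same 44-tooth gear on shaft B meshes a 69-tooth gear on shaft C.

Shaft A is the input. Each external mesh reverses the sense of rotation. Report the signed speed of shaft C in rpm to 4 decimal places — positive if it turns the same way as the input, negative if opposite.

+2548.9565 rpm (same as input, |ω| = 2548.9565 rpm)

Stage 1 [54T→44T]: ω = 3257.0000×54/44 = 3997.2273 rpm, dir flips to −; running = −3997.2273
Stage 2 [44T→69T]: ω = 3997.2273×44/69 = 2548.9565 rpm, dir flips to +; running = +2548.9565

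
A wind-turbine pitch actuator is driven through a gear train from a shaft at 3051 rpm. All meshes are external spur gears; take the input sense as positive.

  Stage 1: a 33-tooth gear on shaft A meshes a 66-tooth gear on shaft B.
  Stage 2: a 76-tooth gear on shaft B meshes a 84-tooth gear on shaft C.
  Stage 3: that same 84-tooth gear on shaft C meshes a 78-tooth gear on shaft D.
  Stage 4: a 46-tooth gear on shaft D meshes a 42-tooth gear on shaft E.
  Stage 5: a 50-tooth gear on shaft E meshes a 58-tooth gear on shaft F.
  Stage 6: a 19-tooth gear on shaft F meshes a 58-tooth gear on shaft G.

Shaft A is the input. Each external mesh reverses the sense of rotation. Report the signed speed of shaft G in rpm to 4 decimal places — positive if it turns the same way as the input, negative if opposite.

Stage 1 [33T→66T]: ω = 3051.0000×33/66 = 1525.5000 rpm, dir flips to −; running = −1525.5000
Stage 2 [76T→84T]: ω = 1525.5000×76/84 = 1380.2143 rpm, dir flips to +; running = +1380.2143
Stage 3 [84T→78T]: ω = 1380.2143×84/78 = 1486.3846 rpm, dir flips to −; running = −1486.3846
Stage 4 [46T→42T]: ω = 1486.3846×46/42 = 1627.9451 rpm, dir flips to +; running = +1627.9451
Stage 5 [50T→58T]: ω = 1627.9451×50/58 = 1403.4009 rpm, dir flips to −; running = −1403.4009
Stage 6 [19T→58T]: ω = 1403.4009×19/58 = 459.7348 rpm, dir flips to +; running = +459.7348

+459.7348 rpm (same as input, |ω| = 459.7348 rpm)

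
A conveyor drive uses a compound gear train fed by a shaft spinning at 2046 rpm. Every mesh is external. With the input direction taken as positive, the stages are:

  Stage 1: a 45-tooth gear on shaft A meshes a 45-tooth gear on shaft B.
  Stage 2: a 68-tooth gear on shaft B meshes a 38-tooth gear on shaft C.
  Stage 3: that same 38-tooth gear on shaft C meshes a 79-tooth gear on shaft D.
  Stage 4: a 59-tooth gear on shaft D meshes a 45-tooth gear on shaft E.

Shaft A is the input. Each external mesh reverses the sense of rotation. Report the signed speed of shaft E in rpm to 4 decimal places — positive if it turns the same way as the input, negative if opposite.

Stage 1 [45T→45T]: ω = 2046.0000×45/45 = 2046.0000 rpm, dir flips to −; running = −2046.0000
Stage 2 [68T→38T]: ω = 2046.0000×68/38 = 3661.2632 rpm, dir flips to +; running = +3661.2632
Stage 3 [38T→79T]: ω = 3661.2632×38/79 = 1761.1139 rpm, dir flips to −; running = −1761.1139
Stage 4 [59T→45T]: ω = 1761.1139×59/45 = 2309.0160 rpm, dir flips to +; running = +2309.0160

+2309.0160 rpm (same as input, |ω| = 2309.0160 rpm)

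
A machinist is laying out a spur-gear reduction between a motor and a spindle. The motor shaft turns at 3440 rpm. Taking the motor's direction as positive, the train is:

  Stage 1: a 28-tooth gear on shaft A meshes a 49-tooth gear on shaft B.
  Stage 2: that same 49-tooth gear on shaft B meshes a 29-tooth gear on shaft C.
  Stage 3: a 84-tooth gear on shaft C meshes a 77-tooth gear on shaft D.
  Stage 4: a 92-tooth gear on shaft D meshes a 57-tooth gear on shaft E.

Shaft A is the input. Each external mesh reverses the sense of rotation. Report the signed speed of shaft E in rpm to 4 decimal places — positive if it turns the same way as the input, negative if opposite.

Stage 1 [28T→49T]: ω = 3440.0000×28/49 = 1965.7143 rpm, dir flips to −; running = −1965.7143
Stage 2 [49T→29T]: ω = 1965.7143×49/29 = 3321.3793 rpm, dir flips to +; running = +3321.3793
Stage 3 [84T→77T]: ω = 3321.3793×84/77 = 3623.3229 rpm, dir flips to −; running = −3623.3229
Stage 4 [92T→57T]: ω = 3623.3229×92/57 = 5848.1703 rpm, dir flips to +; running = +5848.1703

+5848.1703 rpm (same as input, |ω| = 5848.1703 rpm)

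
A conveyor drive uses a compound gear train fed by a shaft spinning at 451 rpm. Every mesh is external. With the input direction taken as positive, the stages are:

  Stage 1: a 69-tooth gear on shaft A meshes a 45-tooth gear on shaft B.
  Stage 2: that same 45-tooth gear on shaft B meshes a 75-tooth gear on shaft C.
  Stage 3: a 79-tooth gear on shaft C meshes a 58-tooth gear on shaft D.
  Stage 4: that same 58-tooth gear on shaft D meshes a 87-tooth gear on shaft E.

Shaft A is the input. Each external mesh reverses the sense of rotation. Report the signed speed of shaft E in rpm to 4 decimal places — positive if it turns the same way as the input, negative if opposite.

+376.7664 rpm (same as input, |ω| = 376.7664 rpm)

Stage 1 [69T→45T]: ω = 451.0000×69/45 = 691.5333 rpm, dir flips to −; running = −691.5333
Stage 2 [45T→75T]: ω = 691.5333×45/75 = 414.9200 rpm, dir flips to +; running = +414.9200
Stage 3 [79T→58T]: ω = 414.9200×79/58 = 565.1497 rpm, dir flips to −; running = −565.1497
Stage 4 [58T→87T]: ω = 565.1497×58/87 = 376.7664 rpm, dir flips to +; running = +376.7664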